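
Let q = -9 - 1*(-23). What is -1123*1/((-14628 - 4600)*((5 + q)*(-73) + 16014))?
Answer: 1123/281247956 ≈ 3.9929e-6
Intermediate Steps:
q = 14 (q = -9 + 23 = 14)
-1123*1/((-14628 - 4600)*((5 + q)*(-73) + 16014)) = -1123*1/((-14628 - 4600)*((5 + 14)*(-73) + 16014)) = -1123*(-1/(19228*(19*(-73) + 16014))) = -1123*(-1/(19228*(-1387 + 16014))) = -1123/(14627*(-19228)) = -1123/(-281247956) = -1123*(-1/281247956) = 1123/281247956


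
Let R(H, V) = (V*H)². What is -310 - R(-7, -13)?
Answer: -8591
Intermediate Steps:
R(H, V) = H²*V² (R(H, V) = (H*V)² = H²*V²)
-310 - R(-7, -13) = -310 - (-7)²*(-13)² = -310 - 49*169 = -310 - 1*8281 = -310 - 8281 = -8591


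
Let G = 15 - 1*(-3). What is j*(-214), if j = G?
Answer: -3852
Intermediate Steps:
G = 18 (G = 15 + 3 = 18)
j = 18
j*(-214) = 18*(-214) = -3852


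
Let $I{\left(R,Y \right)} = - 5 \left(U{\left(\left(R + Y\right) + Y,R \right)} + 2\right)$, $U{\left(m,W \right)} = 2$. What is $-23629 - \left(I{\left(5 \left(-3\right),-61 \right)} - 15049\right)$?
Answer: $-8560$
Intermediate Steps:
$I{\left(R,Y \right)} = -20$ ($I{\left(R,Y \right)} = - 5 \left(2 + 2\right) = \left(-5\right) 4 = -20$)
$-23629 - \left(I{\left(5 \left(-3\right),-61 \right)} - 15049\right) = -23629 - \left(-20 - 15049\right) = -23629 - -15069 = -23629 + 15069 = -8560$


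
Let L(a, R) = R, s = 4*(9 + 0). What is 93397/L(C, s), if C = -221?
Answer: 93397/36 ≈ 2594.4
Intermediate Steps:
s = 36 (s = 4*9 = 36)
93397/L(C, s) = 93397/36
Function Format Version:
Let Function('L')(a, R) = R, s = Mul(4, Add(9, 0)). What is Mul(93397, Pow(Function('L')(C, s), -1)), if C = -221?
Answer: Rational(93397, 36) ≈ 2594.4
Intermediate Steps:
s = 36 (s = Mul(4, 9) = 36)
Mul(93397, Pow(Function('L')(C, s), -1)) = Mul(93397, Pow(36, -1)) = Mul(93397, Rational(1, 36)) = Rational(93397, 36)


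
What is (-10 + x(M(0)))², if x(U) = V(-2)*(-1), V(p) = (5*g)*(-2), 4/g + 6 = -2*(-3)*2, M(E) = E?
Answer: 100/9 ≈ 11.111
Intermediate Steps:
g = ⅔ (g = 4/(-6 - 2*(-3)*2) = 4/(-6 + 6*2) = 4/(-6 + 12) = 4/6 = 4*(⅙) = ⅔ ≈ 0.66667)
V(p) = -20/3 (V(p) = (5*(⅔))*(-2) = (10/3)*(-2) = -20/3)
x(U) = 20/3 (x(U) = -20/3*(-1) = 20/3)
(-10 + x(M(0)))² = (-10 + 20/3)² = (-10/3)² = 100/9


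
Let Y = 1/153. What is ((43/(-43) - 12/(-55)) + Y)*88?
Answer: -52192/765 ≈ -68.225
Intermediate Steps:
Y = 1/153 ≈ 0.0065359
((43/(-43) - 12/(-55)) + Y)*88 = ((43/(-43) - 12/(-55)) + 1/153)*88 = ((43*(-1/43) - 12*(-1/55)) + 1/153)*88 = ((-1 + 12/55) + 1/153)*88 = (-43/55 + 1/153)*88 = -6524/8415*88 = -52192/765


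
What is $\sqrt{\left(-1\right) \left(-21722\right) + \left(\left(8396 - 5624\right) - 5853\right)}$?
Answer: $\sqrt{18641} \approx 136.53$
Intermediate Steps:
$\sqrt{\left(-1\right) \left(-21722\right) + \left(\left(8396 - 5624\right) - 5853\right)} = \sqrt{21722 + \left(2772 - 5853\right)} = \sqrt{21722 - 3081} = \sqrt{18641}$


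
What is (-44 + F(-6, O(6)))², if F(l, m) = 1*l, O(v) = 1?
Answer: 2500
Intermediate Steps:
F(l, m) = l
(-44 + F(-6, O(6)))² = (-44 - 6)² = (-50)² = 2500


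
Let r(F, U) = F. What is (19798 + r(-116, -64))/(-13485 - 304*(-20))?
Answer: -19682/7405 ≈ -2.6579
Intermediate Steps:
(19798 + r(-116, -64))/(-13485 - 304*(-20)) = (19798 - 116)/(-13485 - 304*(-20)) = 19682/(-13485 + 6080) = 19682/(-7405) = 19682*(-1/7405) = -19682/7405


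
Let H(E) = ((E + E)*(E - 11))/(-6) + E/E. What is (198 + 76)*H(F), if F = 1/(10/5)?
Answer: 1507/2 ≈ 753.50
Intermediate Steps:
F = ½ (F = 1/(10*(⅕)) = 1/2 = ½ ≈ 0.50000)
H(E) = 1 - E*(-11 + E)/3 (H(E) = ((2*E)*(-11 + E))*(-⅙) + 1 = (2*E*(-11 + E))*(-⅙) + 1 = -E*(-11 + E)/3 + 1 = 1 - E*(-11 + E)/3)
(198 + 76)*H(F) = (198 + 76)*(1 - (½)²/3 + (11/3)*(½)) = 274*(1 - ⅓*¼ + 11/6) = 274*(1 - 1/12 + 11/6) = 274*(11/4) = 1507/2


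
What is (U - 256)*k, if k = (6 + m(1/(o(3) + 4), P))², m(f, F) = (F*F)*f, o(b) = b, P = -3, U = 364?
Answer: 280908/49 ≈ 5732.8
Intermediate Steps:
m(f, F) = f*F² (m(f, F) = F²*f = f*F²)
k = 2601/49 (k = (6 + (-3)²/(3 + 4))² = (6 + 9/7)² = (51/7)² = 2601/49 ≈ 53.082)
(U - 256)*k = (364 - 256)*(2601/49) = 108*(2601/49) = 280908/49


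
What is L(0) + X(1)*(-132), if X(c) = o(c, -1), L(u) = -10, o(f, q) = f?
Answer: -142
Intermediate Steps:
X(c) = c
L(0) + X(1)*(-132) = -10 + 1*(-132) = -10 - 132 = -142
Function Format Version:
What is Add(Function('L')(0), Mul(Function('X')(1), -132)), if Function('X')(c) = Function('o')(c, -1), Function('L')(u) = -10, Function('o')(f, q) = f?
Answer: -142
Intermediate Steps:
Function('X')(c) = c
Add(Function('L')(0), Mul(Function('X')(1), -132)) = Add(-10, Mul(1, -132)) = Add(-10, -132) = -142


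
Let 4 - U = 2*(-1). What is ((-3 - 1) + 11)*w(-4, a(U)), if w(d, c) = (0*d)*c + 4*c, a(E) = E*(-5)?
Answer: -840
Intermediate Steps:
U = 6 (U = 4 - 2*(-1) = 4 - 1*(-2) = 4 + 2 = 6)
a(E) = -5*E
w(d, c) = 4*c (w(d, c) = 0*c + 4*c = 0 + 4*c = 4*c)
((-3 - 1) + 11)*w(-4, a(U)) = ((-3 - 1) + 11)*(4*(-5*6)) = (-4 + 11)*(4*(-30)) = 7*(-120) = -840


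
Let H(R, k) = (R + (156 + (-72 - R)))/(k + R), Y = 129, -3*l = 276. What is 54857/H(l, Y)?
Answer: 2029709/84 ≈ 24163.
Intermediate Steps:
l = -92 (l = -⅓*276 = -92)
H(R, k) = 84/(R + k) (H(R, k) = (R + (84 - R))/(R + k) = 84/(R + k))
54857/H(l, Y) = 54857/((84/(-92 + 129))) = 54857/((84/37)) = 54857/((84*(1/37))) = 54857/(84/37) = 54857*(37/84) = 2029709/84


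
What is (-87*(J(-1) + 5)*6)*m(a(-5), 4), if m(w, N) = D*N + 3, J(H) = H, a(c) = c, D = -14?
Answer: 110664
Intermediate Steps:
m(w, N) = 3 - 14*N (m(w, N) = -14*N + 3 = 3 - 14*N)
(-87*(J(-1) + 5)*6)*m(a(-5), 4) = (-87*(-1 + 5)*6)*(3 - 14*4) = (-348*6)*(3 - 56) = -87*24*(-53) = -2088*(-53) = 110664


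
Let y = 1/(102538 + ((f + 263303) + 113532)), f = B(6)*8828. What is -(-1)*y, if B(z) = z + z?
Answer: 1/585309 ≈ 1.7085e-6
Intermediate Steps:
B(z) = 2*z
f = 105936 (f = (2*6)*8828 = 12*8828 = 105936)
y = 1/585309 (y = 1/(102538 + ((105936 + 263303) + 113532)) = 1/(102538 + (369239 + 113532)) = 1/(102538 + 482771) = 1/585309 ≈ 1.7085e-6)
-(-1)*y = -(-1)/585309 = -1*(-1/585309) = 1/585309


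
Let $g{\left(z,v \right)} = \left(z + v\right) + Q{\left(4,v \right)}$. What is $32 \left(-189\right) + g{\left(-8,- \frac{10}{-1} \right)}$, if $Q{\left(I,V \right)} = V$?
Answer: $-6036$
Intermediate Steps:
$g{\left(z,v \right)} = z + 2 v$ ($g{\left(z,v \right)} = \left(z + v\right) + v = \left(v + z\right) + v = z + 2 v$)
$32 \left(-189\right) + g{\left(-8,- \frac{10}{-1} \right)} = 32 \left(-189\right) - \left(8 - 2 \left(- \frac{10}{-1}\right)\right) = -6048 - \left(8 - 2 \left(\left(-10\right) \left(-1\right)\right)\right) = -6048 + \left(-8 + 2 \cdot 10\right) = -6048 + \left(-8 + 20\right) = -6048 + 12 = -6036$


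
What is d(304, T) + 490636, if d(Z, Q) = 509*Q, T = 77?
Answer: 529829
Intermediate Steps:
d(304, T) + 490636 = 509*77 + 490636 = 39193 + 490636 = 529829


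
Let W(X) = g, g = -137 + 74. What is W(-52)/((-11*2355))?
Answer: 21/8635 ≈ 0.0024320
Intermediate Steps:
g = -63
W(X) = -63
W(-52)/((-11*2355)) = -63/((-11*2355)) = -63/(-25905) = -63*(-1/25905) = 21/8635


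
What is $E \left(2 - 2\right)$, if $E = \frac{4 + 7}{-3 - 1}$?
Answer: $0$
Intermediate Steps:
$E = - \frac{11}{4}$ ($E = \frac{11}{-4} = 11 \left(- \frac{1}{4}\right) = - \frac{11}{4} \approx -2.75$)
$E \left(2 - 2\right) = - \frac{11 \left(2 - 2\right)}{4} = \left(- \frac{11}{4}\right) 0 = 0$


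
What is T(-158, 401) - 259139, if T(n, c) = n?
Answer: -259297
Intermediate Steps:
T(-158, 401) - 259139 = -158 - 259139 = -259297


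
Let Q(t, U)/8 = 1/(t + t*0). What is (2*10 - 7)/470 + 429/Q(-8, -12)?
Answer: -201617/470 ≈ -428.97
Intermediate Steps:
Q(t, U) = 8/t (Q(t, U) = 8/(t + t*0) = 8/(t + 0) = 8/t)
(2*10 - 7)/470 + 429/Q(-8, -12) = (2*10 - 7)/470 + 429/((8/(-8))) = (20 - 7)*(1/470) + 429/((8*(-⅛))) = 13*(1/470) + 429/(-1) = 13/470 + 429*(-1) = 13/470 - 429 = -201617/470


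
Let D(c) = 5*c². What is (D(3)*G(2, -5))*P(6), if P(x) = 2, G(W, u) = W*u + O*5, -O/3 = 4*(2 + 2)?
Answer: -22500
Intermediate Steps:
O = -48 (O = -12*(2 + 2) = -12*4 = -3*16 = -48)
G(W, u) = -240 + W*u (G(W, u) = W*u - 48*5 = W*u - 240 = -240 + W*u)
(D(3)*G(2, -5))*P(6) = ((5*3²)*(-240 + 2*(-5)))*2 = ((5*9)*(-240 - 10))*2 = (45*(-250))*2 = -11250*2 = -22500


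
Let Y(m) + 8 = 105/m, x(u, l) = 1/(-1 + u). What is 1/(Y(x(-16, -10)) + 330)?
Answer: -1/1463 ≈ -0.00068353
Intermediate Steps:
Y(m) = -8 + 105/m
1/(Y(x(-16, -10)) + 330) = 1/((-8 + 105/(1/(-1 - 16))) + 330) = 1/((-8 + 105/(1/(-17))) + 330) = 1/((-8 + 105/(-1/17)) + 330) = 1/((-8 + 105*(-17)) + 330) = 1/((-8 - 1785) + 330) = 1/(-1793 + 330) = 1/(-1463) = -1/1463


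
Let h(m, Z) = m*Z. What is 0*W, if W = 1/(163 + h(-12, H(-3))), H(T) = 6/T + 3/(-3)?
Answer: 0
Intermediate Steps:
H(T) = -1 + 6/T (H(T) = 6/T + 3*(-1/3) = 6/T - 1 = -1 + 6/T)
h(m, Z) = Z*m
W = 1/199 (W = 1/(163 + ((6 - 1*(-3))/(-3))*(-12)) = 1/(163 - (6 + 3)/3*(-12)) = 1/(163 - 1/3*9*(-12)) = 1/(163 - 3*(-12)) = 1/(163 + 36) = 1/199 ≈ 0.0050251)
0*W = 0*(1/199) = 0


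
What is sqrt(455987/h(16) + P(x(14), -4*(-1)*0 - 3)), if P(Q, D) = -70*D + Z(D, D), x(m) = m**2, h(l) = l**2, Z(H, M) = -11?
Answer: sqrt(506931)/16 ≈ 44.499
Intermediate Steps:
P(Q, D) = -11 - 70*D (P(Q, D) = -70*D - 11 = -11 - 70*D)
sqrt(455987/h(16) + P(x(14), -4*(-1)*0 - 3)) = sqrt(455987/(16**2) + (-11 - 70*(-4*(-1)*0 - 3))) = sqrt(455987/256 + (-11 - 70*(4*0 - 3))) = sqrt(455987*(1/256) + (-11 - 70*(0 - 3))) = sqrt(455987/256 + (-11 - 70*(-3))) = sqrt(455987/256 + (-11 + 210)) = sqrt(455987/256 + 199) = sqrt(506931/256) = sqrt(506931)/16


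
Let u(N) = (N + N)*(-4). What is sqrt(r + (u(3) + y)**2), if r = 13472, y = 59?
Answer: 3*sqrt(1633) ≈ 121.23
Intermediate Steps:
u(N) = -8*N (u(N) = (2*N)*(-4) = -8*N)
sqrt(r + (u(3) + y)**2) = sqrt(13472 + (-8*3 + 59)**2) = sqrt(13472 + (-24 + 59)**2) = sqrt(13472 + 35**2) = sqrt(13472 + 1225) = sqrt(14697) = 3*sqrt(1633)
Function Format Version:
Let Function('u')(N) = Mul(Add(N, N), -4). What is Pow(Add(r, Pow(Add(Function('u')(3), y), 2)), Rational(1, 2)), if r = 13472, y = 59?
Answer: Mul(3, Pow(1633, Rational(1, 2))) ≈ 121.23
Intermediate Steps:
Function('u')(N) = Mul(-8, N) (Function('u')(N) = Mul(Mul(2, N), -4) = Mul(-8, N))
Pow(Add(r, Pow(Add(Function('u')(3), y), 2)), Rational(1, 2)) = Pow(Add(13472, Pow(Add(Mul(-8, 3), 59), 2)), Rational(1, 2)) = Pow(Add(13472, Pow(Add(-24, 59), 2)), Rational(1, 2)) = Pow(Add(13472, Pow(35, 2)), Rational(1, 2)) = Pow(Add(13472, 1225), Rational(1, 2)) = Pow(14697, Rational(1, 2)) = Mul(3, Pow(1633, Rational(1, 2)))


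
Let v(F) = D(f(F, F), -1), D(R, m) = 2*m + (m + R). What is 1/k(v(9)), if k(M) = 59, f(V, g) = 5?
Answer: 1/59 ≈ 0.016949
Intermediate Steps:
D(R, m) = R + 3*m (D(R, m) = 2*m + (R + m) = R + 3*m)
v(F) = 2 (v(F) = 5 + 3*(-1) = 5 - 3 = 2)
1/k(v(9)) = 1/59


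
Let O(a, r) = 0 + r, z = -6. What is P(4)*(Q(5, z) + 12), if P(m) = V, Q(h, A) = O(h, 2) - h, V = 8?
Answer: 72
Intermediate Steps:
O(a, r) = r
Q(h, A) = 2 - h
P(m) = 8
P(4)*(Q(5, z) + 12) = 8*((2 - 1*5) + 12) = 8*((2 - 5) + 12) = 8*(-3 + 12) = 8*9 = 72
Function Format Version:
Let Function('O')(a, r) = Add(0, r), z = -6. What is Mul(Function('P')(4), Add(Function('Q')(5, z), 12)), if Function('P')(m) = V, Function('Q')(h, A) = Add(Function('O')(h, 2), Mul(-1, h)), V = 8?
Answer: 72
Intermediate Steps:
Function('O')(a, r) = r
Function('Q')(h, A) = Add(2, Mul(-1, h))
Function('P')(m) = 8
Mul(Function('P')(4), Add(Function('Q')(5, z), 12)) = Mul(8, Add(Add(2, Mul(-1, 5)), 12)) = Mul(8, Add(Add(2, -5), 12)) = Mul(8, Add(-3, 12)) = Mul(8, 9) = 72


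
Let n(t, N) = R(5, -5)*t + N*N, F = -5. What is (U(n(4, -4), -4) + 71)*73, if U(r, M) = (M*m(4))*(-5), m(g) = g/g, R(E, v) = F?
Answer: 6643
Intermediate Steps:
R(E, v) = -5
n(t, N) = N² - 5*t (n(t, N) = -5*t + N*N = -5*t + N² = N² - 5*t)
m(g) = 1
U(r, M) = -5*M (U(r, M) = (M*1)*(-5) = M*(-5) = -5*M)
(U(n(4, -4), -4) + 71)*73 = (-5*(-4) + 71)*73 = (20 + 71)*73 = 91*73 = 6643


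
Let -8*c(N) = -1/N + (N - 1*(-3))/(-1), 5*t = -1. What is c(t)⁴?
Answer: 14641/2560000 ≈ 0.0057191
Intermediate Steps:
t = -⅕ (t = (⅕)*(-1) = -⅕ ≈ -0.20000)
c(N) = 3/8 + N/8 + 1/(8*N) (c(N) = -(-1/N + (N - 1*(-3))/(-1))/8 = -(-1/N + (N + 3)*(-1))/8 = -(-1/N + (3 + N)*(-1))/8 = -(-1/N + (-3 - N))/8 = -(-3 - N - 1/N)/8 = 3/8 + N/8 + 1/(8*N))
c(t)⁴ = ((1 - (3 - ⅕)/5)/(8*(-⅕)))⁴ = ((⅛)*(-5)*(1 - ⅕*14/5))⁴ = ((⅛)*(-5)*(1 - 14/25))⁴ = ((⅛)*(-5)*(11/25))⁴ = (-11/40)⁴ = 14641/2560000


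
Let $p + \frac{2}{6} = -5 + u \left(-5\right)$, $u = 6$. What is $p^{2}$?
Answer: $\frac{11236}{9} \approx 1248.4$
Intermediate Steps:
$p = - \frac{106}{3}$ ($p = - \frac{1}{3} + \left(-5 + 6 \left(-5\right)\right) = - \frac{1}{3} - 35 = - \frac{106}{3} \approx -35.333$)
$p^{2} = \left(- \frac{106}{3}\right)^{2} = \frac{11236}{9}$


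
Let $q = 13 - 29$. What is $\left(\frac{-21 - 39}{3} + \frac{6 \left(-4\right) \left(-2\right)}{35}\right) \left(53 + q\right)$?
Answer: $- \frac{24124}{35} \approx -689.26$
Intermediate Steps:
$q = -16$
$\left(\frac{-21 - 39}{3} + \frac{6 \left(-4\right) \left(-2\right)}{35}\right) \left(53 + q\right) = \left(\frac{-21 - 39}{3} + \frac{6 \left(-4\right) \left(-2\right)}{35}\right) \left(53 - 16\right) = \left(\left(-21 - 39\right) \frac{1}{3} + \left(-24\right) \left(-2\right) \frac{1}{35}\right) 37 = \left(\left(-60\right) \frac{1}{3} + 48 \cdot \frac{1}{35}\right) 37 = \left(-20 + \frac{48}{35}\right) 37 = \left(- \frac{652}{35}\right) 37 = - \frac{24124}{35}$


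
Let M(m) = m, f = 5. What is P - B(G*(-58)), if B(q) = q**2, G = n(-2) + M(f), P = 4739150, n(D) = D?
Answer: 4708874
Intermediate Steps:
G = 3 (G = -2 + 5 = 3)
P - B(G*(-58)) = 4739150 - (3*(-58))**2 = 4739150 - 1*(-174)**2 = 4739150 - 1*30276 = 4739150 - 30276 = 4708874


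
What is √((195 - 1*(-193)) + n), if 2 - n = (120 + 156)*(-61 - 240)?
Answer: 3*√9274 ≈ 288.90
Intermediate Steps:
n = 83078 (n = 2 - (120 + 156)*(-61 - 240) = 2 - 276*(-301) = 2 - 1*(-83076) = 2 + 83076 = 83078)
√((195 - 1*(-193)) + n) = √((195 - 1*(-193)) + 83078) = √((195 + 193) + 83078) = √(388 + 83078) = √83466 = 3*√9274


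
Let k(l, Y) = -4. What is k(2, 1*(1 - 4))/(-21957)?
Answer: 4/21957 ≈ 0.00018217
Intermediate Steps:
k(2, 1*(1 - 4))/(-21957) = -4/(-21957) = -4*(-1/21957) = 4/21957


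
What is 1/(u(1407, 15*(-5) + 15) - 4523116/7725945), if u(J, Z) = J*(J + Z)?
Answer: 7725945/14642430493289 ≈ 5.2764e-7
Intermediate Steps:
1/(u(1407, 15*(-5) + 15) - 4523116/7725945) = 1/(1407*(1407 + (15*(-5) + 15)) - 4523116/7725945) = 1/(1407*(1407 + (-75 + 15)) - 4523116*1/7725945) = 1/(1407*(1407 - 60) - 4523116/7725945) = 1/(1407*1347 - 4523116/7725945) = 1/(1895229 - 4523116/7725945) = 1/(14642430493289/7725945) = 7725945/14642430493289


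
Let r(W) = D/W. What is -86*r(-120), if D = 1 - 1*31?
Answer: -43/2 ≈ -21.500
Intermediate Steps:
D = -30 (D = 1 - 31 = -30)
r(W) = -30/W
-86*r(-120) = -(-2580)/(-120) = -(-2580)*(-1)/120 = -86*1/4 = -43/2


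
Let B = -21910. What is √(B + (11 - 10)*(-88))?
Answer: I*√21998 ≈ 148.32*I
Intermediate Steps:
√(B + (11 - 10)*(-88)) = √(-21910 + (11 - 10)*(-88)) = √(-21910 + 1*(-88)) = √(-21910 - 88) = √(-21998) = I*√21998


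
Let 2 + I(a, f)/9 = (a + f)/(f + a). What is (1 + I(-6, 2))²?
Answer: 64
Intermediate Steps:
I(a, f) = -9 (I(a, f) = -18 + 9*((a + f)/(f + a)) = -18 + 9*((a + f)/(a + f)) = -18 + 9*1 = -18 + 9 = -9)
(1 + I(-6, 2))² = (1 - 9)² = (-8)² = 64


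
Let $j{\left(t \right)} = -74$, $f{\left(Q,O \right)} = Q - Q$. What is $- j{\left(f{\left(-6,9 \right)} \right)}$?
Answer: $74$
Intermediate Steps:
$f{\left(Q,O \right)} = 0$
$- j{\left(f{\left(-6,9 \right)} \right)} = \left(-1\right) \left(-74\right) = 74$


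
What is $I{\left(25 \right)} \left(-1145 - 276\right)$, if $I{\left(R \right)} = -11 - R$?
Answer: $51156$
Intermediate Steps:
$I{\left(25 \right)} \left(-1145 - 276\right) = \left(-11 - 25\right) \left(-1145 - 276\right) = \left(-11 - 25\right) \left(-1421\right) = \left(-36\right) \left(-1421\right) = 51156$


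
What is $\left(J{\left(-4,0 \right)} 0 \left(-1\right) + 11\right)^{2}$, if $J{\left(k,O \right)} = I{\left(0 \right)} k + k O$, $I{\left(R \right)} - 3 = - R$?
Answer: $121$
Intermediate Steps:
$I{\left(R \right)} = 3 - R$
$J{\left(k,O \right)} = 3 k + O k$ ($J{\left(k,O \right)} = \left(3 - 0\right) k + k O = \left(3 + 0\right) k + O k = 3 k + O k$)
$\left(J{\left(-4,0 \right)} 0 \left(-1\right) + 11\right)^{2} = \left(- 4 \left(3 + 0\right) 0 \left(-1\right) + 11\right)^{2} = \left(\left(-4\right) 3 \cdot 0 \left(-1\right) + 11\right)^{2} = \left(\left(-12\right) 0 \left(-1\right) + 11\right)^{2} = \left(0 \left(-1\right) + 11\right)^{2} = \left(0 + 11\right)^{2} = 11^{2} = 121$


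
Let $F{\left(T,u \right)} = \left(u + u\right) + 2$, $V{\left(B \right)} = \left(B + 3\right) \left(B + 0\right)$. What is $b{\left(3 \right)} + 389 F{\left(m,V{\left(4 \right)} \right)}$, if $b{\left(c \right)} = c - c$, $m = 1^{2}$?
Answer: $22562$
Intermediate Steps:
$m = 1$
$b{\left(c \right)} = 0$
$V{\left(B \right)} = B \left(3 + B\right)$ ($V{\left(B \right)} = \left(3 + B\right) B = B \left(3 + B\right)$)
$F{\left(T,u \right)} = 2 + 2 u$ ($F{\left(T,u \right)} = 2 u + 2 = 2 + 2 u$)
$b{\left(3 \right)} + 389 F{\left(m,V{\left(4 \right)} \right)} = 0 + 389 \left(2 + 2 \cdot 4 \left(3 + 4\right)\right) = 0 + 389 \left(2 + 2 \cdot 4 \cdot 7\right) = 0 + 389 \left(2 + 2 \cdot 28\right) = 0 + 389 \left(2 + 56\right) = 0 + 389 \cdot 58 = 0 + 22562 = 22562$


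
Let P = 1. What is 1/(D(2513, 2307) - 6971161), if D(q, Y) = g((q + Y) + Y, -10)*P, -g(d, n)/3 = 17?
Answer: -1/6971212 ≈ -1.4345e-7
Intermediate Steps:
g(d, n) = -51 (g(d, n) = -3*17 = -51)
D(q, Y) = -51 (D(q, Y) = -51*1 = -51)
1/(D(2513, 2307) - 6971161) = 1/(-51 - 6971161) = 1/(-6971212) = -1/6971212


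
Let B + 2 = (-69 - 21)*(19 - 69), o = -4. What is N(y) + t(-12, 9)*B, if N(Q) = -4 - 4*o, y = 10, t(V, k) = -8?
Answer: -35972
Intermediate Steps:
B = 4498 (B = -2 + (-69 - 21)*(19 - 69) = -2 - 90*(-50) = -2 + 4500 = 4498)
N(Q) = 12 (N(Q) = -4 - 4*(-4) = -4 + 16 = 12)
N(y) + t(-12, 9)*B = 12 - 8*4498 = 12 - 35984 = -35972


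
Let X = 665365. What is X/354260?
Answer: 133073/70852 ≈ 1.8782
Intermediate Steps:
X/354260 = 665365/354260 = 665365*(1/354260) = 133073/70852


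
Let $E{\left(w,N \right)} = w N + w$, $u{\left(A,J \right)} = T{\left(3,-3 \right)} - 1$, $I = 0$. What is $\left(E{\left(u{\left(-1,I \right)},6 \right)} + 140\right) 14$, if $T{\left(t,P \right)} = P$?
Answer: $1568$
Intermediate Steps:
$u{\left(A,J \right)} = -4$ ($u{\left(A,J \right)} = -3 - 1 = -4$)
$E{\left(w,N \right)} = w + N w$ ($E{\left(w,N \right)} = N w + w = w + N w$)
$\left(E{\left(u{\left(-1,I \right)},6 \right)} + 140\right) 14 = \left(- 4 \left(1 + 6\right) + 140\right) 14 = \left(\left(-4\right) 7 + 140\right) 14 = \left(-28 + 140\right) 14 = 112 \cdot 14 = 1568$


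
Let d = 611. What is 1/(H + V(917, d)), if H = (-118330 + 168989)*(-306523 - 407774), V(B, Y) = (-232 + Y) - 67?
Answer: -1/36185571411 ≈ -2.7635e-11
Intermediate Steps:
V(B, Y) = -299 + Y
H = -36185571723 (H = 50659*(-714297) = -36185571723)
1/(H + V(917, d)) = 1/(-36185571723 + (-299 + 611)) = 1/(-36185571723 + 312) = 1/(-36185571411) = -1/36185571411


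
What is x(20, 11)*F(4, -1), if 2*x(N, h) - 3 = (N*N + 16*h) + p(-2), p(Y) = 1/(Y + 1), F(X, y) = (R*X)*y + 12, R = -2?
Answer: 5780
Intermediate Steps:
F(X, y) = 12 - 2*X*y (F(X, y) = (-2*X)*y + 12 = -2*X*y + 12 = 12 - 2*X*y)
p(Y) = 1/(1 + Y)
x(N, h) = 1 + N²/2 + 8*h (x(N, h) = 3/2 + ((N*N + 16*h) + 1/(1 - 2))/2 = 3/2 + ((N² + 16*h) + 1/(-1))/2 = 3/2 + ((N² + 16*h) - 1)/2 = 3/2 + (-1 + N² + 16*h)/2 = 3/2 + (-½ + N²/2 + 8*h) = 1 + N²/2 + 8*h)
x(20, 11)*F(4, -1) = (1 + (½)*20² + 8*11)*(12 - 2*4*(-1)) = (1 + (½)*400 + 88)*(12 + 8) = (1 + 200 + 88)*20 = 289*20 = 5780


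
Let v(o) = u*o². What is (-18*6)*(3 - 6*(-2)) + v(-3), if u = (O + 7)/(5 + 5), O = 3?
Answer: -1611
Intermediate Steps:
u = 1 (u = (3 + 7)/(5 + 5) = 10/10 = 10*(⅒) = 1)
v(o) = o² (v(o) = 1*o² = o²)
(-18*6)*(3 - 6*(-2)) + v(-3) = (-18*6)*(3 - 6*(-2)) + (-3)² = -108*(3 + 12) + 9 = -108*15 + 9 = -1620 + 9 = -1611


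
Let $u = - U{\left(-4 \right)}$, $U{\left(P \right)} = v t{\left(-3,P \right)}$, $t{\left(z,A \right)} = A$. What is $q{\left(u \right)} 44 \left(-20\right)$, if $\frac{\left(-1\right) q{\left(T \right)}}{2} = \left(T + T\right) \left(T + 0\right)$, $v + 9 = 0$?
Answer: $4561920$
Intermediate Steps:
$v = -9$ ($v = -9 + 0 = -9$)
$U{\left(P \right)} = - 9 P$
$u = -36$ ($u = - \left(-9\right) \left(-4\right) = \left(-1\right) 36 = -36$)
$q{\left(T \right)} = - 4 T^{2}$ ($q{\left(T \right)} = - 2 \left(T + T\right) \left(T + 0\right) = - 2 \cdot 2 T T = - 2 \cdot 2 T^{2} = - 4 T^{2}$)
$q{\left(u \right)} 44 \left(-20\right) = - 4 \left(-36\right)^{2} \cdot 44 \left(-20\right) = \left(-4\right) 1296 \cdot 44 \left(-20\right) = \left(-5184\right) 44 \left(-20\right) = \left(-228096\right) \left(-20\right) = 4561920$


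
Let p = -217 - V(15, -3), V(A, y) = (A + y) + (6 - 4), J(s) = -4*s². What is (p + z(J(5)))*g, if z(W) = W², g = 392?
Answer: 3829448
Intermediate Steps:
V(A, y) = 2 + A + y (V(A, y) = (A + y) + 2 = 2 + A + y)
p = -231 (p = -217 - (2 + 15 - 3) = -217 - 1*14 = -217 - 14 = -231)
(p + z(J(5)))*g = (-231 + (-4*5²)²)*392 = (-231 + (-4*25)²)*392 = (-231 + (-100)²)*392 = (-231 + 10000)*392 = 9769*392 = 3829448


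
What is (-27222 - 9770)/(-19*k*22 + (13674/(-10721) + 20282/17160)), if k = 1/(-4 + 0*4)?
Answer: -200161927680/564938503 ≈ -354.31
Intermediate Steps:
k = -¼ (k = 1/(-4 + 0) = 1/(-4) = -¼ ≈ -0.25000)
(-27222 - 9770)/(-19*k*22 + (13674/(-10721) + 20282/17160)) = (-27222 - 9770)/(-19*(-¼)*22 + (13674/(-10721) + 20282/17160)) = -36992/((19/4)*22 + (13674*(-1/10721) + 20282*(1/17160))) = -36992/(209/2 + (-13674/10721 + 10141/8580)) = -36992/(209/2 - 8601259/91986180) = -36992/9603954551/91986180 = -36992*91986180/9603954551 = -200161927680/564938503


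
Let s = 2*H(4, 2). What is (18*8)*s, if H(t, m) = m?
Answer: 576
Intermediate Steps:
s = 4 (s = 2*2 = 4)
(18*8)*s = (18*8)*4 = 144*4 = 576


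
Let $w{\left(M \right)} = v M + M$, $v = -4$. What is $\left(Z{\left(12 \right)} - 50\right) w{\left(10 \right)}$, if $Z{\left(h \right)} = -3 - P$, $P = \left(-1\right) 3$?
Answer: $1500$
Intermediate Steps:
$P = -3$
$w{\left(M \right)} = - 3 M$ ($w{\left(M \right)} = - 4 M + M = - 3 M$)
$Z{\left(h \right)} = 0$ ($Z{\left(h \right)} = -3 - -3 = -3 + 3 = 0$)
$\left(Z{\left(12 \right)} - 50\right) w{\left(10 \right)} = \left(0 - 50\right) \left(\left(-3\right) 10\right) = \left(-50\right) \left(-30\right) = 1500$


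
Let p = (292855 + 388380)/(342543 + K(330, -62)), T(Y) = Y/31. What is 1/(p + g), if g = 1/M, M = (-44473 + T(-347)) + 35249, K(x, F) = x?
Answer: 98161454043/195020820322 ≈ 0.50334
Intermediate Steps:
T(Y) = Y/31 (T(Y) = Y*(1/31) = Y/31)
p = 681235/342873 (p = (292855 + 388380)/(342543 + 330) = 681235/342873 ≈ 1.9868)
M = -286291/31 (M = (-44473 + (1/31)*(-347)) + 35249 = (-44473 - 347/31) + 35249 = -1379010/31 + 35249 = -286291/31 ≈ -9235.2)
g = -31/286291 (g = 1/(-286291/31) = -31/286291 ≈ -0.00010828)
1/(p + g) = 1/(681235/342873 - 31/286291) = 1/(195020820322/98161454043) = 98161454043/195020820322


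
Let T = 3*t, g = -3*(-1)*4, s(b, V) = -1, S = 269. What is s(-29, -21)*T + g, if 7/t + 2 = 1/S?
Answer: 4031/179 ≈ 22.520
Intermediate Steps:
t = -1883/537 (t = 7/(-2 + 1/269) = 7/(-537/269) = 7*(-269/537) = -1883/537 ≈ -3.5065)
g = 12 (g = 3*4 = 12)
T = -1883/179 (T = 3*(-1883/537) = -1883/179 ≈ -10.520)
s(-29, -21)*T + g = -1*(-1883/179) + 12 = 1883/179 + 12 = 4031/179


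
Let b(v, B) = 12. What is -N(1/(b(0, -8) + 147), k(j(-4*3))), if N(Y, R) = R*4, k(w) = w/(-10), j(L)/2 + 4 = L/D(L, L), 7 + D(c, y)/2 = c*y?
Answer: -2216/685 ≈ -3.2350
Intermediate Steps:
D(c, y) = -14 + 2*c*y (D(c, y) = -14 + 2*(c*y) = -14 + 2*c*y)
j(L) = -8 + 2*L/(-14 + 2*L**2) (j(L) = -8 + 2*(L/(-14 + 2*L*L)) = -8 + 2*(L/(-14 + 2*L**2)) = -8 + 2*L/(-14 + 2*L**2))
k(w) = -w/10 (k(w) = w*(-1/10) = -w/10)
N(Y, R) = 4*R
-N(1/(b(0, -8) + 147), k(j(-4*3))) = -4*(-(56 - 4*3 - 8*(-4*3)**2)/(10*(-7 + (-4*3)**2))) = -4*(-(56 - 12 - 8*(-12)**2)/(10*(-7 + (-12)**2))) = -4*(-(56 - 12 - 8*144)/(10*(-7 + 144))) = -4*(-(56 - 12 - 1152)/(10*137)) = -4*(-(-1108)/1370) = -4*(-1/10*(-1108/137)) = -4*554/685 = -1*2216/685 = -2216/685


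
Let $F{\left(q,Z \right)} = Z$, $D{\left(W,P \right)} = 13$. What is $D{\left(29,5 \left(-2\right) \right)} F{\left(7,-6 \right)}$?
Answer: $-78$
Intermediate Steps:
$D{\left(29,5 \left(-2\right) \right)} F{\left(7,-6 \right)} = 13 \left(-6\right) = -78$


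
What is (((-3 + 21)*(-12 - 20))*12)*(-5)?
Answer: 34560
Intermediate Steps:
(((-3 + 21)*(-12 - 20))*12)*(-5) = ((18*(-32))*12)*(-5) = -576*12*(-5) = -6912*(-5) = 34560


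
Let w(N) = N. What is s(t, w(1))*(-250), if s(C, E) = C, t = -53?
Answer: 13250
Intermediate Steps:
s(t, w(1))*(-250) = -53*(-250) = 13250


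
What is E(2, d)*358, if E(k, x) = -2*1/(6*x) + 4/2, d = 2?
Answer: 1969/3 ≈ 656.33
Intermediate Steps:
E(k, x) = 2 - 1/(3*x) (E(k, x) = -2*1/(6*x) + 4*(½) = -1/(3*x) + 2 = 2 - 1/(3*x))
E(2, d)*358 = (2 - ⅓/2)*358 = (2 - ⅓*½)*358 = (2 - ⅙)*358 = (11/6)*358 = 1969/3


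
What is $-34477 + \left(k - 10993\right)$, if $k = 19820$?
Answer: $-25650$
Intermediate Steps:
$-34477 + \left(k - 10993\right) = -34477 + \left(19820 - 10993\right) = -34477 + 8827 = -25650$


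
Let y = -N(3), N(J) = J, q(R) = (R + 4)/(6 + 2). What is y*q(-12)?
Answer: 3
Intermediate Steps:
q(R) = ½ + R/8 (q(R) = (4 + R)/8 = (4 + R)*(⅛) = ½ + R/8)
y = -3 (y = -1*3 = -3)
y*q(-12) = -3*(½ + (⅛)*(-12)) = -3*(½ - 3/2) = -3*(-1) = 3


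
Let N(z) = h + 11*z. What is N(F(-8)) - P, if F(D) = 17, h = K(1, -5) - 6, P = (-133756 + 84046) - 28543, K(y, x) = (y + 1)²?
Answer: 78438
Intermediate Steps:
K(y, x) = (1 + y)²
P = -78253 (P = -49710 - 28543 = -78253)
h = -2 (h = (1 + 1)² - 6 = 2² - 6 = 4 - 6 = -2)
N(z) = -2 + 11*z
N(F(-8)) - P = (-2 + 11*17) - 1*(-78253) = (-2 + 187) + 78253 = 185 + 78253 = 78438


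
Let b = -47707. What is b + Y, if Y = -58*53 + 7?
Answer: -50774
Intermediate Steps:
Y = -3067 (Y = -3074 + 7 = -3067)
b + Y = -47707 - 3067 = -50774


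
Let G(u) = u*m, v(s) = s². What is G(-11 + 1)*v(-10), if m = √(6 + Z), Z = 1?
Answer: -1000*√7 ≈ -2645.8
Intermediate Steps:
m = √7 (m = √(6 + 1) = √7 ≈ 2.6458)
G(u) = u*√7
G(-11 + 1)*v(-10) = ((-11 + 1)*√7)*(-10)² = -10*√7*100 = -1000*√7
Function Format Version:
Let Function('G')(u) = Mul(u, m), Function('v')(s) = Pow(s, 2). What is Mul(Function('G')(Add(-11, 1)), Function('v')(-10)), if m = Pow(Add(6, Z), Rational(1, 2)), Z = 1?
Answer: Mul(-1000, Pow(7, Rational(1, 2))) ≈ -2645.8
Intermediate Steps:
m = Pow(7, Rational(1, 2)) (m = Pow(Add(6, 1), Rational(1, 2)) = Pow(7, Rational(1, 2)) ≈ 2.6458)
Function('G')(u) = Mul(u, Pow(7, Rational(1, 2)))
Mul(Function('G')(Add(-11, 1)), Function('v')(-10)) = Mul(Mul(Add(-11, 1), Pow(7, Rational(1, 2))), Pow(-10, 2)) = Mul(Mul(-10, Pow(7, Rational(1, 2))), 100) = Mul(-1000, Pow(7, Rational(1, 2)))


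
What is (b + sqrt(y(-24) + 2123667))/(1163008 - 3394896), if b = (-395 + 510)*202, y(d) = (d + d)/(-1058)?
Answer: -11615/1115944 - sqrt(1123419867)/51333424 ≈ -0.011061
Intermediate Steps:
y(d) = -d/529 (y(d) = (2*d)*(-1/1058) = -d/529)
b = 23230 (b = 115*202 = 23230)
(b + sqrt(y(-24) + 2123667))/(1163008 - 3394896) = (23230 + sqrt(-1/529*(-24) + 2123667))/(1163008 - 3394896) = (23230 + sqrt(24/529 + 2123667))/(-2231888) = (23230 + sqrt(1123419867/529))*(-1/2231888) = (23230 + sqrt(1123419867)/23)*(-1/2231888) = -11615/1115944 - sqrt(1123419867)/51333424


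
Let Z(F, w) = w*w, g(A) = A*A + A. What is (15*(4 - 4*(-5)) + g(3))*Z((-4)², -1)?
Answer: 372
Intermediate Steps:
g(A) = A + A² (g(A) = A² + A = A + A²)
Z(F, w) = w²
(15*(4 - 4*(-5)) + g(3))*Z((-4)², -1) = (15*(4 - 4*(-5)) + 3*(1 + 3))*(-1)² = (15*(4 + 20) + 3*4)*1 = (15*24 + 12)*1 = (360 + 12)*1 = 372*1 = 372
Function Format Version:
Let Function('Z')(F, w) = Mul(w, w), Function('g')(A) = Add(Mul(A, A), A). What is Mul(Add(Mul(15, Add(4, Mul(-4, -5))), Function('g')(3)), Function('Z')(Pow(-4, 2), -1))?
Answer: 372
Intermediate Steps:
Function('g')(A) = Add(A, Pow(A, 2)) (Function('g')(A) = Add(Pow(A, 2), A) = Add(A, Pow(A, 2)))
Function('Z')(F, w) = Pow(w, 2)
Mul(Add(Mul(15, Add(4, Mul(-4, -5))), Function('g')(3)), Function('Z')(Pow(-4, 2), -1)) = Mul(Add(Mul(15, Add(4, Mul(-4, -5))), Mul(3, Add(1, 3))), Pow(-1, 2)) = Mul(Add(Mul(15, Add(4, 20)), Mul(3, 4)), 1) = Mul(Add(Mul(15, 24), 12), 1) = Mul(Add(360, 12), 1) = Mul(372, 1) = 372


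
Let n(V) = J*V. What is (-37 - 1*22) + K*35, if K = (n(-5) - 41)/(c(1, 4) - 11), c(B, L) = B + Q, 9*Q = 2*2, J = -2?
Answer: 4691/86 ≈ 54.547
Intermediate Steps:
Q = 4/9 (Q = (2*2)/9 = (1/9)*4 = 4/9 ≈ 0.44444)
c(B, L) = 4/9 + B (c(B, L) = B + 4/9 = 4/9 + B)
n(V) = -2*V
K = 279/86 (K = (-2*(-5) - 41)/((4/9 + 1) - 11) = (10 - 41)/(13/9 - 11) = -31/(-86/9) = -31*(-9/86) = 279/86 ≈ 3.2442)
(-37 - 1*22) + K*35 = (-37 - 1*22) + (279/86)*35 = (-37 - 22) + 9765/86 = -59 + 9765/86 = 4691/86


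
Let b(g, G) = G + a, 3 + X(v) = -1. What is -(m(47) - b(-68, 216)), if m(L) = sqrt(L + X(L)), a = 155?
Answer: 371 - sqrt(43) ≈ 364.44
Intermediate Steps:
X(v) = -4 (X(v) = -3 - 1 = -4)
m(L) = sqrt(-4 + L) (m(L) = sqrt(L - 4) = sqrt(-4 + L))
b(g, G) = 155 + G (b(g, G) = G + 155 = 155 + G)
-(m(47) - b(-68, 216)) = -(sqrt(-4 + 47) - (155 + 216)) = -(sqrt(43) - 1*371) = -(sqrt(43) - 371) = -(-371 + sqrt(43)) = 371 - sqrt(43)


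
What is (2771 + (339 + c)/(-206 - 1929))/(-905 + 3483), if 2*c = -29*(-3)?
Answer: 2366281/2201612 ≈ 1.0748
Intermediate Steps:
c = 87/2 (c = (-29*(-3))/2 = (½)*87 = 87/2 ≈ 43.500)
(2771 + (339 + c)/(-206 - 1929))/(-905 + 3483) = (2771 + (339 + 87/2)/(-206 - 1929))/(-905 + 3483) = (2771 + (765/2)/(-2135))/2578 = (2771 + (765/2)*(-1/2135))*(1/2578) = (2771 - 153/854)*(1/2578) = (2366281/854)*(1/2578) = 2366281/2201612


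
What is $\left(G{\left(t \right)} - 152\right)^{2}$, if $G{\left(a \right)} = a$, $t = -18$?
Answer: $28900$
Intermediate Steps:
$\left(G{\left(t \right)} - 152\right)^{2} = \left(-18 - 152\right)^{2} = \left(-170\right)^{2} = 28900$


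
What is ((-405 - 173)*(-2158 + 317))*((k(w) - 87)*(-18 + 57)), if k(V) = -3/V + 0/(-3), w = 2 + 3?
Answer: -18176922036/5 ≈ -3.6354e+9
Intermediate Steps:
w = 5
k(V) = -3/V (k(V) = -3/V + 0*(-1/3) = -3/V + 0 = -3/V)
((-405 - 173)*(-2158 + 317))*((k(w) - 87)*(-18 + 57)) = ((-405 - 173)*(-2158 + 317))*((-3/5 - 87)*(-18 + 57)) = (-578*(-1841))*((-3*1/5 - 87)*39) = 1064098*((-3/5 - 87)*39) = 1064098*(-438/5*39) = 1064098*(-17082/5) = -18176922036/5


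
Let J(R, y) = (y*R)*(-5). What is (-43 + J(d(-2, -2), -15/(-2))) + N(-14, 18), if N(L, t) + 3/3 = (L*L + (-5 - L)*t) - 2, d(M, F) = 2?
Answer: 237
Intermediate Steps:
N(L, t) = -3 + L² + t*(-5 - L) (N(L, t) = -1 + ((L*L + (-5 - L)*t) - 2) = -1 + ((L² + t*(-5 - L)) - 2) = -1 + (-2 + L² + t*(-5 - L)) = -3 + L² + t*(-5 - L))
J(R, y) = -5*R*y (J(R, y) = (R*y)*(-5) = -5*R*y)
(-43 + J(d(-2, -2), -15/(-2))) + N(-14, 18) = (-43 - 5*2*(-15/(-2))) + (-3 + (-14)² - 5*18 - 1*(-14)*18) = (-43 - 5*2*(-15*(-½))) + (-3 + 196 - 90 + 252) = (-43 - 5*2*15/2) + 355 = (-43 - 75) + 355 = -118 + 355 = 237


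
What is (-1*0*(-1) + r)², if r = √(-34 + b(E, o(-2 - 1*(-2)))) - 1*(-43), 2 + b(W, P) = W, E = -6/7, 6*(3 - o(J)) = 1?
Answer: (301 + I*√1806)²/49 ≈ 1812.1 + 522.11*I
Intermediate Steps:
o(J) = 17/6 (o(J) = 3 - ⅙*1 = 3 - ⅙ = 17/6)
E = -6/7 (E = -6*⅐ = -6/7 ≈ -0.85714)
b(W, P) = -2 + W
r = 43 + I*√1806/7 (r = √(-34 + (-2 - 6/7)) - 1*(-43) = √(-34 - 20/7) + 43 = √(-258/7) + 43 = I*√1806/7 + 43 = 43 + I*√1806/7 ≈ 43.0 + 6.071*I)
(-1*0*(-1) + r)² = (-1*0*(-1) + (43 + I*√1806/7))² = (0*(-1) + (43 + I*√1806/7))² = (0 + (43 + I*√1806/7))² = (43 + I*√1806/7)²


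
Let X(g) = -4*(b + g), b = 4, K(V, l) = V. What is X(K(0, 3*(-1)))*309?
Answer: -4944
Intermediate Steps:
X(g) = -16 - 4*g (X(g) = -4*(4 + g) = -16 - 4*g)
X(K(0, 3*(-1)))*309 = (-16 - 4*0)*309 = (-16 + 0)*309 = -16*309 = -4944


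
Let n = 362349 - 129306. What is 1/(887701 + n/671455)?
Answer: 671455/596051507998 ≈ 1.1265e-6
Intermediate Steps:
n = 233043
1/(887701 + n/671455) = 1/(887701 + 233043/671455) = 1/(596051507998/671455) = 671455/596051507998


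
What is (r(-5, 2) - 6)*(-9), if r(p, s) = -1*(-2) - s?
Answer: 54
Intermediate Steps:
r(p, s) = 2 - s
(r(-5, 2) - 6)*(-9) = ((2 - 1*2) - 6)*(-9) = ((2 - 2) - 6)*(-9) = (0 - 6)*(-9) = -6*(-9) = 54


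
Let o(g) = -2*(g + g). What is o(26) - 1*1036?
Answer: -1140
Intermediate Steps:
o(g) = -4*g
o(26) - 1*1036 = -4*26 - 1*1036 = -104 - 1036 = -1140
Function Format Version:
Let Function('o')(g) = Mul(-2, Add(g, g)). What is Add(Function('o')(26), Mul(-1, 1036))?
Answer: -1140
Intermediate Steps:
Function('o')(g) = Mul(-4, g) (Function('o')(g) = Mul(-2, Mul(2, g)) = Mul(-4, g))
Add(Function('o')(26), Mul(-1, 1036)) = Add(Mul(-4, 26), Mul(-1, 1036)) = Add(-104, -1036) = -1140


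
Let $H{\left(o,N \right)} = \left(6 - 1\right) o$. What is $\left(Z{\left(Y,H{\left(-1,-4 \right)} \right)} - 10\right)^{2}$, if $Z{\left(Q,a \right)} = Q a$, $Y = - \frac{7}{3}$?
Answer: $\frac{25}{9} \approx 2.7778$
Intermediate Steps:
$H{\left(o,N \right)} = 5 o$
$Y = - \frac{7}{3}$ ($Y = \left(-7\right) \frac{1}{3} = - \frac{7}{3} \approx -2.3333$)
$\left(Z{\left(Y,H{\left(-1,-4 \right)} \right)} - 10\right)^{2} = \left(- \frac{7 \cdot 5 \left(-1\right)}{3} - 10\right)^{2} = \left(\left(- \frac{7}{3}\right) \left(-5\right) - 10\right)^{2} = \left(\frac{35}{3} - 10\right)^{2} = \left(\frac{5}{3}\right)^{2} = \frac{25}{9}$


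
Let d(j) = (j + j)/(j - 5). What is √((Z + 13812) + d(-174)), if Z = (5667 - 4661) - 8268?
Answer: √209930842/179 ≈ 80.944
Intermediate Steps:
d(j) = 2*j/(-5 + j) (d(j) = (2*j)/(-5 + j) = 2*j/(-5 + j))
Z = -7262 (Z = 1006 - 8268 = -7262)
√((Z + 13812) + d(-174)) = √((-7262 + 13812) + 2*(-174)/(-5 - 174)) = √(6550 + 2*(-174)/(-179)) = √(6550 + 2*(-174)*(-1/179)) = √(6550 + 348/179) = √(1172798/179) = √209930842/179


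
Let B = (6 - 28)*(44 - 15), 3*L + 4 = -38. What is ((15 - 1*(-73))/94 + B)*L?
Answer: 419188/47 ≈ 8918.9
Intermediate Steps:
L = -14 (L = -4/3 + (1/3)*(-38) = -4/3 - 38/3 = -14)
B = -638 (B = -22*29 = -638)
((15 - 1*(-73))/94 + B)*L = ((15 - 1*(-73))/94 - 638)*(-14) = ((15 + 73)*(1/94) - 638)*(-14) = (88*(1/94) - 638)*(-14) = (44/47 - 638)*(-14) = -29942/47*(-14) = 419188/47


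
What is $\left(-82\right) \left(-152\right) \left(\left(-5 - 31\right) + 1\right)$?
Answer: $-436240$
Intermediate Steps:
$\left(-82\right) \left(-152\right) \left(\left(-5 - 31\right) + 1\right) = 12464 \left(-36 + 1\right) = 12464 \left(-35\right) = -436240$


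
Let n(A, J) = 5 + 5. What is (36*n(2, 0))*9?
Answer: 3240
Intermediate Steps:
n(A, J) = 10
(36*n(2, 0))*9 = (36*10)*9 = 360*9 = 3240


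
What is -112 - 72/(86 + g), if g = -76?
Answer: -596/5 ≈ -119.20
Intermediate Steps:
-112 - 72/(86 + g) = -112 - 72/(86 - 76) = -112 - 72/10 = -112 + (1/10)*(-72) = -112 - 36/5 = -596/5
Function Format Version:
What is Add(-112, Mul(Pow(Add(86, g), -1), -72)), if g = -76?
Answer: Rational(-596, 5) ≈ -119.20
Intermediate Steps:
Add(-112, Mul(Pow(Add(86, g), -1), -72)) = Add(-112, Mul(Pow(Add(86, -76), -1), -72)) = Add(-112, Mul(Pow(10, -1), -72)) = Add(-112, Mul(Rational(1, 10), -72)) = Add(-112, Rational(-36, 5)) = Rational(-596, 5)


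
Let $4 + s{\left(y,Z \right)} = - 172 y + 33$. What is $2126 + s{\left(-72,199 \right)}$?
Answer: $14539$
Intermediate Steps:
$s{\left(y,Z \right)} = 29 - 172 y$ ($s{\left(y,Z \right)} = -4 - \left(-33 + 172 y\right) = 29 - 172 y$)
$2126 + s{\left(-72,199 \right)} = 2126 + \left(29 - -12384\right) = 2126 + \left(29 + 12384\right) = 2126 + 12413 = 14539$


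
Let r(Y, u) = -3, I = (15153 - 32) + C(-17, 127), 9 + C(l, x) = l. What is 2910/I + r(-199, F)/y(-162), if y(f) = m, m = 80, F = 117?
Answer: 37503/241520 ≈ 0.15528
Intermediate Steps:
C(l, x) = -9 + l
y(f) = 80
I = 15095 (I = (15153 - 32) + (-9 - 17) = 15121 - 26 = 15095)
2910/I + r(-199, F)/y(-162) = 2910/15095 - 3/80 = 2910*(1/15095) - 3*1/80 = 582/3019 - 3/80 = 37503/241520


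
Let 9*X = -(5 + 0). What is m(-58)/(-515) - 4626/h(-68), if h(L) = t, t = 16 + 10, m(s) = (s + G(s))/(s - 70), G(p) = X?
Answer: -1372263491/7712640 ≈ -177.92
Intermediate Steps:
X = -5/9 (X = (-(5 + 0))/9 = (-1*5)/9 = (1/9)*(-5) = -5/9 ≈ -0.55556)
G(p) = -5/9
m(s) = (-5/9 + s)/(-70 + s) (m(s) = (s - 5/9)/(s - 70) = (-5/9 + s)/(-70 + s))
t = 26
h(L) = 26
m(-58)/(-515) - 4626/h(-68) = ((-5/9 - 58)/(-70 - 58))/(-515) - 4626/26 = (-527/9/(-128))*(-1/515) - 4626*1/26 = -1/128*(-527/9)*(-1/515) - 2313/13 = (527/1152)*(-1/515) - 2313/13 = -527/593280 - 2313/13 = -1372263491/7712640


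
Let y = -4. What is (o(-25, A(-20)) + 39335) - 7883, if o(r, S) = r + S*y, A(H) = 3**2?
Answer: 31391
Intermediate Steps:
A(H) = 9
o(r, S) = r - 4*S (o(r, S) = r + S*(-4) = r - 4*S)
(o(-25, A(-20)) + 39335) - 7883 = ((-25 - 4*9) + 39335) - 7883 = ((-25 - 36) + 39335) - 7883 = (-61 + 39335) - 7883 = 39274 - 7883 = 31391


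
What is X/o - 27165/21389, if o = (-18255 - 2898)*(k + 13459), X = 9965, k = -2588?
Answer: -6246920695780/4918491731307 ≈ -1.2701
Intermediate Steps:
o = -229954263 (o = (-18255 - 2898)*(-2588 + 13459) = -21153*10871 = -229954263)
X/o - 27165/21389 = 9965/(-229954263) - 27165/21389 = 9965*(-1/229954263) - 27165*1/21389 = -9965/229954263 - 27165/21389 = -6246920695780/4918491731307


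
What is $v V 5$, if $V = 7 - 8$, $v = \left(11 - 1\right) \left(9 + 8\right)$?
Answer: $-850$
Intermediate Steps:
$v = 170$ ($v = 10 \cdot 17 = 170$)
$V = -1$
$v V 5 = 170 \left(-1\right) 5 = \left(-170\right) 5 = -850$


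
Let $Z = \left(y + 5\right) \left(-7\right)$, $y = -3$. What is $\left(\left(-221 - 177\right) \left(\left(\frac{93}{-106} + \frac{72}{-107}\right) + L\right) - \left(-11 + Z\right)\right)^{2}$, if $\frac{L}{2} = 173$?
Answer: $\frac{604197273671228176}{32160241} \approx 1.8787 \cdot 10^{10}$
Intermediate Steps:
$L = 346$ ($L = 2 \cdot 173 = 346$)
$Z = -14$ ($Z = \left(-3 + 5\right) \left(-7\right) = 2 \left(-7\right) = -14$)
$\left(\left(-221 - 177\right) \left(\left(\frac{93}{-106} + \frac{72}{-107}\right) + L\right) - \left(-11 + Z\right)\right)^{2} = \left(\left(-221 - 177\right) \left(\left(\frac{93}{-106} + \frac{72}{-107}\right) + 346\right) + \left(11 - -14\right)\right)^{2} = \left(- 398 \left(\left(93 \left(- \frac{1}{106}\right) + 72 \left(- \frac{1}{107}\right)\right) + 346\right) + \left(11 + 14\right)\right)^{2} = \left(- 398 \left(\left(- \frac{93}{106} - \frac{72}{107}\right) + 346\right) + 25\right)^{2} = \left(- 398 \left(- \frac{17583}{11342} + 346\right) + 25\right)^{2} = \left(\left(-398\right) \frac{3906749}{11342} + 25\right)^{2} = \left(- \frac{777443051}{5671} + 25\right)^{2} = \left(- \frac{777301276}{5671}\right)^{2} = \frac{604197273671228176}{32160241}$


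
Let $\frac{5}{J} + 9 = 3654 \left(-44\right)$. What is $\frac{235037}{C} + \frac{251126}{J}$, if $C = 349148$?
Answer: $- \frac{2819530282582699}{349148} \approx -8.0755 \cdot 10^{9}$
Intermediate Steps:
$J = - \frac{1}{32157}$ ($J = \frac{5}{-9 + 3654 \left(-44\right)} = \frac{5}{-9 - 160776} = \frac{5}{-160785} = 5 \left(- \frac{1}{160785}\right) = - \frac{1}{32157} \approx -3.1097 \cdot 10^{-5}$)
$\frac{235037}{C} + \frac{251126}{J} = \frac{235037}{349148} + \frac{251126}{- \frac{1}{32157}} = 235037 \cdot \frac{1}{349148} + 251126 \left(-32157\right) = \frac{235037}{349148} - 8075458782 = - \frac{2819530282582699}{349148}$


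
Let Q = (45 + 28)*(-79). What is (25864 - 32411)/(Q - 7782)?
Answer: 6547/13549 ≈ 0.48321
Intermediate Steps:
Q = -5767 (Q = 73*(-79) = -5767)
(25864 - 32411)/(Q - 7782) = (25864 - 32411)/(-5767 - 7782) = -6547/(-13549) = -6547*(-1/13549) = 6547/13549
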